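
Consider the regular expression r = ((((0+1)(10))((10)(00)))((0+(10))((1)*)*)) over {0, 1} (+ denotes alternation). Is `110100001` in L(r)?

yes

Split as 1101000·01: (((0+1)(10))((10)(00))) matches 1101000 and ((0+(10))((1)*)*) matches 01.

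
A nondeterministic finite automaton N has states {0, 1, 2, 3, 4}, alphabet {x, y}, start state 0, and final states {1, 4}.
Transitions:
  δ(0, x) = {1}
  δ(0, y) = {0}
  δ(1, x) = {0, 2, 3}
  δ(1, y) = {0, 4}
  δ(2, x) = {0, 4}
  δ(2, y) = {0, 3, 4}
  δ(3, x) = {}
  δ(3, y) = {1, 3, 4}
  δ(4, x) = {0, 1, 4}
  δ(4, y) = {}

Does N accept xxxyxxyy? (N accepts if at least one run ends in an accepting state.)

accepted

Start: {0}
read x: {1}
read x: {0, 2, 3}
read x: {0, 1, 4}
read y: {0, 4}
read x: {0, 1, 4}
read x: {0, 1, 2, 3, 4}
read y: {0, 1, 3, 4}
read y: {0, 1, 3, 4}
Reachable ∩ accepting = {1, 4} — nonempty.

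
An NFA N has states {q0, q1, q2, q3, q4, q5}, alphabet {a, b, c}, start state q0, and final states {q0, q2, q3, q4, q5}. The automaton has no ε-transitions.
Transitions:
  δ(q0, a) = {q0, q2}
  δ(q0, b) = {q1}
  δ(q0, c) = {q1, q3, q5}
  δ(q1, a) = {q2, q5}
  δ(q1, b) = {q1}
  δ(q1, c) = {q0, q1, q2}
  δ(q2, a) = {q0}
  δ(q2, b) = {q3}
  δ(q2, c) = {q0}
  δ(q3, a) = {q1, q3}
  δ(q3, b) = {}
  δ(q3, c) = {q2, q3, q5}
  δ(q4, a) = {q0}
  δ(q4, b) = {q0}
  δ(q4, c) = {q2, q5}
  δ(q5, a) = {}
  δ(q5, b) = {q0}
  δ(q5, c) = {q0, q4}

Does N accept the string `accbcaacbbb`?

Start: {q0}
read a: {q0, q2}
read c: {q0, q1, q3, q5}
read c: {q0, q1, q2, q3, q4, q5}
read b: {q0, q1, q3}
read c: {q0, q1, q2, q3, q5}
read a: {q0, q1, q2, q3, q5}
read a: {q0, q1, q2, q3, q5}
read c: {q0, q1, q2, q3, q4, q5}
read b: {q0, q1, q3}
read b: {q1}
read b: {q1}
Reachable ∩ accepting = {} — empty.

rejected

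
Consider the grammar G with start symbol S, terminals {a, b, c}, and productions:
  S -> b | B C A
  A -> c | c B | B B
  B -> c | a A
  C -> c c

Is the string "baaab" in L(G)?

no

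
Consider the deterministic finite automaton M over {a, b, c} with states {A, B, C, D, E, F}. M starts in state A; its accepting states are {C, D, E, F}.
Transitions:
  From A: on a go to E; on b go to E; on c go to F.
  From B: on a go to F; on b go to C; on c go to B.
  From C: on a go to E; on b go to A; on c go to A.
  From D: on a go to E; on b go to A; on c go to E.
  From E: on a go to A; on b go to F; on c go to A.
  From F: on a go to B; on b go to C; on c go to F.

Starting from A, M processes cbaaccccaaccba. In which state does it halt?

A --c--> F
F --b--> C
C --a--> E
E --a--> A
A --c--> F
F --c--> F
F --c--> F
F --c--> F
F --a--> B
B --a--> F
F --c--> F
F --c--> F
F --b--> C
C --a--> E

E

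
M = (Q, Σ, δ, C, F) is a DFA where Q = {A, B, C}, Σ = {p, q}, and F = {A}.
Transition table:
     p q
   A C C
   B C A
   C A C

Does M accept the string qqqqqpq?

C --q--> C
C --q--> C
C --q--> C
C --q--> C
C --q--> C
C --p--> A
A --q--> C
End in state C, which is not an accepting state.

rejected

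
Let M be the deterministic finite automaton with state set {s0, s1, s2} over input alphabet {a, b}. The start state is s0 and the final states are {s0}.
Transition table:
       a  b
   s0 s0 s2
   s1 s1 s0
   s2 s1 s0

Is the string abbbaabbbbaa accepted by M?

s0 --a--> s0
s0 --b--> s2
s2 --b--> s0
s0 --b--> s2
s2 --a--> s1
s1 --a--> s1
s1 --b--> s0
s0 --b--> s2
s2 --b--> s0
s0 --b--> s2
s2 --a--> s1
s1 --a--> s1
End in state s1, which is not an accepting state.

rejected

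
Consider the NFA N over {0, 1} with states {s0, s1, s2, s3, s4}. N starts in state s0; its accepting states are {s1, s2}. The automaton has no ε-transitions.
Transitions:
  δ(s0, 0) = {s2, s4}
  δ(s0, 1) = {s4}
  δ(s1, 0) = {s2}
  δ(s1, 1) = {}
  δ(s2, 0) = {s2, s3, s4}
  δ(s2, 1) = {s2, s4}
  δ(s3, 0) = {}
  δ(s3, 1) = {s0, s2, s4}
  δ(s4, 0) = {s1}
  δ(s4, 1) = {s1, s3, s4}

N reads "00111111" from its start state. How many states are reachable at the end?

5

Start: {s0}
read 0: {s2, s4}
read 0: {s1, s2, s3, s4}
read 1: {s0, s1, s2, s3, s4}
read 1: {s0, s1, s2, s3, s4}
read 1: {s0, s1, s2, s3, s4}
read 1: {s0, s1, s2, s3, s4}
read 1: {s0, s1, s2, s3, s4}
read 1: {s0, s1, s2, s3, s4}
Final reachable set {s0, s1, s2, s3, s4} has 5 states.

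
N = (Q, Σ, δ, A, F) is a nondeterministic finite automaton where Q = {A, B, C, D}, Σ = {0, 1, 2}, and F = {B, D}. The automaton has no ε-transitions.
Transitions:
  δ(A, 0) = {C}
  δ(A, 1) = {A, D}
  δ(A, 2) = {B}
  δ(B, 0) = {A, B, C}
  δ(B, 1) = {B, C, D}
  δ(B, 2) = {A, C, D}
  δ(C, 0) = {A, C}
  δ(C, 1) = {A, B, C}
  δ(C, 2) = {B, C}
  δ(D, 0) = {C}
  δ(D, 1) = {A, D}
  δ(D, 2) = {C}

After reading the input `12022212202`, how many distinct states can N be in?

4

Start: {A}
read 1: {A, D}
read 2: {B, C}
read 0: {A, B, C}
read 2: {A, B, C, D}
read 2: {A, B, C, D}
read 2: {A, B, C, D}
read 1: {A, B, C, D}
read 2: {A, B, C, D}
read 2: {A, B, C, D}
read 0: {A, B, C}
read 2: {A, B, C, D}
Final reachable set {A, B, C, D} has 4 states.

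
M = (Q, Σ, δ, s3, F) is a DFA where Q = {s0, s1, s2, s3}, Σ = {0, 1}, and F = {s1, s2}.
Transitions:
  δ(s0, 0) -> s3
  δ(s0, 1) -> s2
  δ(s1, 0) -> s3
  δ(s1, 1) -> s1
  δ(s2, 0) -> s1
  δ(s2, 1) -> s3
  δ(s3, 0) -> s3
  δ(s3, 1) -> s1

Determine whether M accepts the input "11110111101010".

s3 --1--> s1
s1 --1--> s1
s1 --1--> s1
s1 --1--> s1
s1 --0--> s3
s3 --1--> s1
s1 --1--> s1
s1 --1--> s1
s1 --1--> s1
s1 --0--> s3
s3 --1--> s1
s1 --0--> s3
s3 --1--> s1
s1 --0--> s3
End in state s3, which is not an accepting state.

rejected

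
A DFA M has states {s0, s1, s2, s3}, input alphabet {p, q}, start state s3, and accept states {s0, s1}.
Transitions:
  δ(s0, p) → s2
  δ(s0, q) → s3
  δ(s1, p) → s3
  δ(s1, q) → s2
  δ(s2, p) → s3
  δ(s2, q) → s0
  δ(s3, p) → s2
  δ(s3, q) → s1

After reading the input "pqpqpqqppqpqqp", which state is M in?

s3 --p--> s2
s2 --q--> s0
s0 --p--> s2
s2 --q--> s0
s0 --p--> s2
s2 --q--> s0
s0 --q--> s3
s3 --p--> s2
s2 --p--> s3
s3 --q--> s1
s1 --p--> s3
s3 --q--> s1
s1 --q--> s2
s2 --p--> s3

s3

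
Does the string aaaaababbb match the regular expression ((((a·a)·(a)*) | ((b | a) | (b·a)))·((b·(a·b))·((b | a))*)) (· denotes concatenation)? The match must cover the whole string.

yes

Split as aaaaa·babbb: (((a·a)·(a)*)|((b|a)|(b·a))) matches aaaaa and ((b·(a·b))·((b|a))*) matches babbb.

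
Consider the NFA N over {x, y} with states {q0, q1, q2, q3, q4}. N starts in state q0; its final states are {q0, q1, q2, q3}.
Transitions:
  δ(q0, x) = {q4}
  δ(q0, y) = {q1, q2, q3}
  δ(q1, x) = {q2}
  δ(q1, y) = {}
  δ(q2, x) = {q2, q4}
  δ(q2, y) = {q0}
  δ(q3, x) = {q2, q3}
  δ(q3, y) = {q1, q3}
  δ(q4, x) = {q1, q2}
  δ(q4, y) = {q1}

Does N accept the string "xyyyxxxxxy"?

rejected

Start: {q0}
read x: {q4}
read y: {q1}
read y: {}
The reachable set is empty and stays empty for the remaining 7 symbols.
Reachable ∩ accepting = {} — empty.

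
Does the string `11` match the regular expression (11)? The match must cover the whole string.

yes

Split as 1·1: 1 matches 1 and 1 matches 1.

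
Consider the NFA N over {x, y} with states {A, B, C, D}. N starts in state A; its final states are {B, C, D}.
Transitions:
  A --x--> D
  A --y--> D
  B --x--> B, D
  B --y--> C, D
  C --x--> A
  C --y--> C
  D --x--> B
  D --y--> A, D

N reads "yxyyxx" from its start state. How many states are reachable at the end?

2

Start: {A}
read y: {D}
read x: {B}
read y: {C, D}
read y: {A, C, D}
read x: {A, B, D}
read x: {B, D}
Final reachable set {B, D} has 2 states.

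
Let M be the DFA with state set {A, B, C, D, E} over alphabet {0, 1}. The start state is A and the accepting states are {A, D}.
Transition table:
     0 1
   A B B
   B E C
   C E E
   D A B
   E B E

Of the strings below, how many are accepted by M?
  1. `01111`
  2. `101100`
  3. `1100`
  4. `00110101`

0

`01111`: rejected
`101100`: rejected
`1100`: rejected
`00110101`: rejected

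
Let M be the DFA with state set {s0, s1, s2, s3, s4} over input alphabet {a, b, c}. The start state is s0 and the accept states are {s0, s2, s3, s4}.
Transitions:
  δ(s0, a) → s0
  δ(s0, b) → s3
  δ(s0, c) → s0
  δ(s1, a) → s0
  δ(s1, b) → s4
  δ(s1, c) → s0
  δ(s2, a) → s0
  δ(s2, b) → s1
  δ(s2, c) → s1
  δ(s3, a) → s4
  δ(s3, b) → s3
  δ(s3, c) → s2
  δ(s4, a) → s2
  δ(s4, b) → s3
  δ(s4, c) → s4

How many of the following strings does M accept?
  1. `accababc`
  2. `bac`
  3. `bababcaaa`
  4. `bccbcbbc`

4

`accababc`: accepted
`bac`: accepted
`bababcaaa`: accepted
`bccbcbbc`: accepted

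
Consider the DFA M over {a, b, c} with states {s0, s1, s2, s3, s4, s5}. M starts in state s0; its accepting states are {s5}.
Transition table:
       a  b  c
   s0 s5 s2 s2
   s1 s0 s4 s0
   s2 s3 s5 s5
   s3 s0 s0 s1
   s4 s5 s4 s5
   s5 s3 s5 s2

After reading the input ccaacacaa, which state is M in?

s5

s0 --c--> s2
s2 --c--> s5
s5 --a--> s3
s3 --a--> s0
s0 --c--> s2
s2 --a--> s3
s3 --c--> s1
s1 --a--> s0
s0 --a--> s5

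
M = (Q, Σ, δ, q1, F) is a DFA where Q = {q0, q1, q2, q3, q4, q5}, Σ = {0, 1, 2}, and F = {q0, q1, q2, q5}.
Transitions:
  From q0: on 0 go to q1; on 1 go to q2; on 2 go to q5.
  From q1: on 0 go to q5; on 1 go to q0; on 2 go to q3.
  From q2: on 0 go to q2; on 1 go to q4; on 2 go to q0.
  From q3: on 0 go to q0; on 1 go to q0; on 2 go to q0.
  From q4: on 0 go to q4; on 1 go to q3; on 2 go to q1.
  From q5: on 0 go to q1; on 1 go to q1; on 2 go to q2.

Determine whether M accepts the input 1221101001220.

q1 --1--> q0
q0 --2--> q5
q5 --2--> q2
q2 --1--> q4
q4 --1--> q3
q3 --0--> q0
q0 --1--> q2
q2 --0--> q2
q2 --0--> q2
q2 --1--> q4
q4 --2--> q1
q1 --2--> q3
q3 --0--> q0
End in state q0, which is an accepting state.

accepted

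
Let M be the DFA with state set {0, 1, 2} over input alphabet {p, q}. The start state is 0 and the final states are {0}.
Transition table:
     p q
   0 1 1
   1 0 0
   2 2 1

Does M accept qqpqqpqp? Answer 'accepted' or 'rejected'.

0 --q--> 1
1 --q--> 0
0 --p--> 1
1 --q--> 0
0 --q--> 1
1 --p--> 0
0 --q--> 1
1 --p--> 0
End in state 0, which is an accepting state.

accepted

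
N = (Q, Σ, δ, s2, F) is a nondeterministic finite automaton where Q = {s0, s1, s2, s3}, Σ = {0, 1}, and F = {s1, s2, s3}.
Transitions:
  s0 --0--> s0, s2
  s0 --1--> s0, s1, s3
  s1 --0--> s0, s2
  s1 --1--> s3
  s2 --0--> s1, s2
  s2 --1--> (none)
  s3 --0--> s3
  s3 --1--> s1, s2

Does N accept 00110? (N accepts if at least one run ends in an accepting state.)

Start: {s2}
read 0: {s1, s2}
read 0: {s0, s1, s2}
read 1: {s0, s1, s3}
read 1: {s0, s1, s2, s3}
read 0: {s0, s1, s2, s3}
Reachable ∩ accepting = {s1, s2, s3} — nonempty.

accepted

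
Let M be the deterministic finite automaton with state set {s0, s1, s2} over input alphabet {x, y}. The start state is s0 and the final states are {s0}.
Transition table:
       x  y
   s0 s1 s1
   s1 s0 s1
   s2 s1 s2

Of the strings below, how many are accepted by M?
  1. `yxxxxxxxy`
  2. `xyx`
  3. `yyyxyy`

`yxxxxxxxy`: rejected
`xyx`: accepted
`yyyxyy`: rejected

1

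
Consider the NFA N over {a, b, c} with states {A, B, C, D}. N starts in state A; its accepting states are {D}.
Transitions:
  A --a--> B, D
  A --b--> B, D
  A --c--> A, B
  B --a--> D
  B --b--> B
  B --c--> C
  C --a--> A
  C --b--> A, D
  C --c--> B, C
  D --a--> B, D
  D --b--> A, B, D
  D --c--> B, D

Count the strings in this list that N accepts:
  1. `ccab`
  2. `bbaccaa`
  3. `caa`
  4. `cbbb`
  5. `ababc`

5

`ccab`: accepted
`bbaccaa`: accepted
`caa`: accepted
`cbbb`: accepted
`ababc`: accepted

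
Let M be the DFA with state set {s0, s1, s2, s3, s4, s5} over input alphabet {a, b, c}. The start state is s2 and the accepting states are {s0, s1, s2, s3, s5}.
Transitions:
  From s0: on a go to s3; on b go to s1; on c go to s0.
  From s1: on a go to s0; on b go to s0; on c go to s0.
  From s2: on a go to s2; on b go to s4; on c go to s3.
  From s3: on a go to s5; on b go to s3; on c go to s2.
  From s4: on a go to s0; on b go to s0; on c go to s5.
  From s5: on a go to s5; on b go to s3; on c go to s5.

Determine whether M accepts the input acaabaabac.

accepted

s2 --a--> s2
s2 --c--> s3
s3 --a--> s5
s5 --a--> s5
s5 --b--> s3
s3 --a--> s5
s5 --a--> s5
s5 --b--> s3
s3 --a--> s5
s5 --c--> s5
End in state s5, which is an accepting state.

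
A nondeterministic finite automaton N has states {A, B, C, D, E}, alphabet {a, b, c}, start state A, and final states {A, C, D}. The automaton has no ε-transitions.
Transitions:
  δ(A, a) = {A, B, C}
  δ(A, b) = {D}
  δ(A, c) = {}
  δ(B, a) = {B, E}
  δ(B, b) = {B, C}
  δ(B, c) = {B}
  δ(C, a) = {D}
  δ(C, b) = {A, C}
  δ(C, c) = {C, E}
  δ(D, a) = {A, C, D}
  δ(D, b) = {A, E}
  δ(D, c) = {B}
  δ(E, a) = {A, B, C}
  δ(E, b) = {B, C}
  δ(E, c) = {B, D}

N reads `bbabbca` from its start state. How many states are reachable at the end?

Start: {A}
read b: {D}
read b: {A, E}
read a: {A, B, C}
read b: {A, B, C, D}
read b: {A, B, C, D, E}
read c: {B, C, D, E}
read a: {A, B, C, D, E}
Final reachable set {A, B, C, D, E} has 5 states.

5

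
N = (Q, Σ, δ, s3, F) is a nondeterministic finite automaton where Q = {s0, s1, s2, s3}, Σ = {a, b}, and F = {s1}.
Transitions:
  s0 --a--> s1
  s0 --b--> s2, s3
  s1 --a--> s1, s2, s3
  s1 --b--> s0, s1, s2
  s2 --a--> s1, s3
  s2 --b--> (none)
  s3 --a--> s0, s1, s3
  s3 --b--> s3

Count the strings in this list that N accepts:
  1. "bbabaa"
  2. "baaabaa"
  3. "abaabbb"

3

"bbabaa": accepted
"baaabaa": accepted
"abaabbb": accepted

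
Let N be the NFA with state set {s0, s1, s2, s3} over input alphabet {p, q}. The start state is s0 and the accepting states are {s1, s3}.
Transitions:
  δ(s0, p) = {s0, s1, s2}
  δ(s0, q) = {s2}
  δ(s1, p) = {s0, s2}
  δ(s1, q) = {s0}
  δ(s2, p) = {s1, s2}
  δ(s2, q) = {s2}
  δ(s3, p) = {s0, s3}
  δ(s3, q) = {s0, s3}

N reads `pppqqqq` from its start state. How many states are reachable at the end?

1

Start: {s0}
read p: {s0, s1, s2}
read p: {s0, s1, s2}
read p: {s0, s1, s2}
read q: {s0, s2}
read q: {s2}
read q: {s2}
read q: {s2}
Final reachable set {s2} has 1 state.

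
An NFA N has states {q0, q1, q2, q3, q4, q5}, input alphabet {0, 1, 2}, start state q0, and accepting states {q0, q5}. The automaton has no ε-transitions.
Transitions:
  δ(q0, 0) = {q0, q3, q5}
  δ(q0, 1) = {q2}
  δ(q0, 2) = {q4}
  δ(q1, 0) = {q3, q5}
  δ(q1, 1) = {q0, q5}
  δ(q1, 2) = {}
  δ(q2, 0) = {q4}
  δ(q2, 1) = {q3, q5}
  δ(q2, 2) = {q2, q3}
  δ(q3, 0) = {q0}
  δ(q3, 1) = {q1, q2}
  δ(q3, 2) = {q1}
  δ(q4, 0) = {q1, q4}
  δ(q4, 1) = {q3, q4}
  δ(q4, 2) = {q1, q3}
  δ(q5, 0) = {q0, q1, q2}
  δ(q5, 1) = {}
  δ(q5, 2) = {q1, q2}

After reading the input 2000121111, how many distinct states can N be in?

Start: {q0}
read 2: {q4}
read 0: {q1, q4}
read 0: {q1, q3, q4, q5}
read 0: {q0, q1, q2, q3, q4, q5}
read 1: {q0, q1, q2, q3, q4, q5}
read 2: {q1, q2, q3, q4}
read 1: {q0, q1, q2, q3, q4, q5}
read 1: {q0, q1, q2, q3, q4, q5}
read 1: {q0, q1, q2, q3, q4, q5}
read 1: {q0, q1, q2, q3, q4, q5}
Final reachable set {q0, q1, q2, q3, q4, q5} has 6 states.

6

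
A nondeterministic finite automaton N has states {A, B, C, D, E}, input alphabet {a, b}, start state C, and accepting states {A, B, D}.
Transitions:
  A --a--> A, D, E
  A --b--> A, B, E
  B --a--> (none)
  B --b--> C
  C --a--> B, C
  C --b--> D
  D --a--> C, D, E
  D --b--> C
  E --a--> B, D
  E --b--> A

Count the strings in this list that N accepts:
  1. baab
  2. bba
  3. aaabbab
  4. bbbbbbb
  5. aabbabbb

5

baab: accepted
bba: accepted
aaabbab: accepted
bbbbbbb: accepted
aabbabbb: accepted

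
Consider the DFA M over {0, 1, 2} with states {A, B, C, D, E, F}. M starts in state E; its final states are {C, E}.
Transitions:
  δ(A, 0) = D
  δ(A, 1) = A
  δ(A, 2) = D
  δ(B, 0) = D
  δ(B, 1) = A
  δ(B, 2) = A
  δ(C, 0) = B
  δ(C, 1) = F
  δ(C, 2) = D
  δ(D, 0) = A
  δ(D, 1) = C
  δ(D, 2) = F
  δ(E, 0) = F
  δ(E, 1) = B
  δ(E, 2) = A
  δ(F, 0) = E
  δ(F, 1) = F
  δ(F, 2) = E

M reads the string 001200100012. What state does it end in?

E --0--> F
F --0--> E
E --1--> B
B --2--> A
A --0--> D
D --0--> A
A --1--> A
A --0--> D
D --0--> A
A --0--> D
D --1--> C
C --2--> D

D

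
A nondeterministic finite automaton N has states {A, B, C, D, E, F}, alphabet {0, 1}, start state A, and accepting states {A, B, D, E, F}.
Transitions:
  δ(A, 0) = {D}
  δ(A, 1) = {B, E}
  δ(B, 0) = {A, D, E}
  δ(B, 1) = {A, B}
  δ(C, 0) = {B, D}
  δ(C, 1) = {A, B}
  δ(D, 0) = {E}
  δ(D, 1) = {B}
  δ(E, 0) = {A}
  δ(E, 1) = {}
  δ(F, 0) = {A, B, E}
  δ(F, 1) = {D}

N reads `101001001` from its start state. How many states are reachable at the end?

2

Start: {A}
read 1: {B, E}
read 0: {A, D, E}
read 1: {B, E}
read 0: {A, D, E}
read 0: {A, D, E}
read 1: {B, E}
read 0: {A, D, E}
read 0: {A, D, E}
read 1: {B, E}
Final reachable set {B, E} has 2 states.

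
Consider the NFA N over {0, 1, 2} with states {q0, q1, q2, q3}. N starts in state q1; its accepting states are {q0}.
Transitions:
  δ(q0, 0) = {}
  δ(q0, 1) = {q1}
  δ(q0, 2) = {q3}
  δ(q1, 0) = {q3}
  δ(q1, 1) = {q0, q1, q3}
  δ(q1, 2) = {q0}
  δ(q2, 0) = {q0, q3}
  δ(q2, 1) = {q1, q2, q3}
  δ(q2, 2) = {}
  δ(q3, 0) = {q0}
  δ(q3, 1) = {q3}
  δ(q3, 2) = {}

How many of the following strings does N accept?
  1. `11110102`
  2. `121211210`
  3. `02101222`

`11110102`: rejected
`121211210`: accepted
`02101222`: rejected

1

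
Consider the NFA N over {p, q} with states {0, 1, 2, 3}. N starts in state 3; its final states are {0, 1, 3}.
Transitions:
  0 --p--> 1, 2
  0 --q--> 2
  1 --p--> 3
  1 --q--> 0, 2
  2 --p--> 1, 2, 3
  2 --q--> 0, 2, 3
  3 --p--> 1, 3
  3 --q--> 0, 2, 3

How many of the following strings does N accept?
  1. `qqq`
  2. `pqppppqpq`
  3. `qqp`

3

`qqq`: accepted
`pqppppqpq`: accepted
`qqp`: accepted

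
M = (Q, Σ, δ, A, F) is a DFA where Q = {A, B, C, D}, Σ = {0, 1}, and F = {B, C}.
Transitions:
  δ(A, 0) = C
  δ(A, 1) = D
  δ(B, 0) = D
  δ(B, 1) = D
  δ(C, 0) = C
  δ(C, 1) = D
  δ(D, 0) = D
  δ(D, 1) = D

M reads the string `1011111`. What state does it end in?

D

A --1--> D
D --0--> D
D --1--> D
D --1--> D
D --1--> D
D --1--> D
D --1--> D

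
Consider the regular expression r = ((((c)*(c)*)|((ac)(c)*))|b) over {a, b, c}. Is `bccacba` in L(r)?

Neither (((c)*(c)*)|((ac)(c)*)) nor b matches bccacba.

no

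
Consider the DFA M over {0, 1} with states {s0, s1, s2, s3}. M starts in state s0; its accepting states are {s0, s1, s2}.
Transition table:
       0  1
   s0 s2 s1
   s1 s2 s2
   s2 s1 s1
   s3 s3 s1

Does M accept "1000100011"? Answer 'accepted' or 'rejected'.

accepted

s0 --1--> s1
s1 --0--> s2
s2 --0--> s1
s1 --0--> s2
s2 --1--> s1
s1 --0--> s2
s2 --0--> s1
s1 --0--> s2
s2 --1--> s1
s1 --1--> s2
End in state s2, which is an accepting state.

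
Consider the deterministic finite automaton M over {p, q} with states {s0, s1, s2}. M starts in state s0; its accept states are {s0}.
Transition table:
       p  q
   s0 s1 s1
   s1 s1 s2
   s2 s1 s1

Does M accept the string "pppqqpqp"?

rejected

s0 --p--> s1
s1 --p--> s1
s1 --p--> s1
s1 --q--> s2
s2 --q--> s1
s1 --p--> s1
s1 --q--> s2
s2 --p--> s1
End in state s1, which is not an accepting state.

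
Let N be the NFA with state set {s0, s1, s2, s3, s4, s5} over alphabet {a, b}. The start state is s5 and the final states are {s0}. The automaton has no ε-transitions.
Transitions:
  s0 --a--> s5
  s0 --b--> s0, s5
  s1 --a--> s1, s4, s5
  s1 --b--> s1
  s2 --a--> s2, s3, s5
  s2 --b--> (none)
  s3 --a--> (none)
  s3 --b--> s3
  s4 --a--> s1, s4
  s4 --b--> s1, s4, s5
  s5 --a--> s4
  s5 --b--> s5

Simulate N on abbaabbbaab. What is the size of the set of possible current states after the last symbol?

Start: {s5}
read a: {s4}
read b: {s1, s4, s5}
read b: {s1, s4, s5}
read a: {s1, s4, s5}
read a: {s1, s4, s5}
read b: {s1, s4, s5}
read b: {s1, s4, s5}
read b: {s1, s4, s5}
read a: {s1, s4, s5}
read a: {s1, s4, s5}
read b: {s1, s4, s5}
Final reachable set {s1, s4, s5} has 3 states.

3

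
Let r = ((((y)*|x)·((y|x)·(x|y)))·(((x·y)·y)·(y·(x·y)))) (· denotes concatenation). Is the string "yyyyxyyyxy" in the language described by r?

Split as yyyy·xyyyxy: (((y)*|x)·((y|x)·(x|y))) matches yyyy and (((x·y)·y)·(y·(x·y))) matches xyyyxy.

yes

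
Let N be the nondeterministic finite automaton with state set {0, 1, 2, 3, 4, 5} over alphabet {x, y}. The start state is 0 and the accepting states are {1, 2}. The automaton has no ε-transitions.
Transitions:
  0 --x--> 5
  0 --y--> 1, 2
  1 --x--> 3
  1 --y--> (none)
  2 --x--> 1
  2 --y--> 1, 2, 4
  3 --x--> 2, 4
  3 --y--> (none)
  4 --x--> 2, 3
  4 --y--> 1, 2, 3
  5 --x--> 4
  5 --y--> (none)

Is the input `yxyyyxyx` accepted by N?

rejected

Start: {0}
read y: {1, 2}
read x: {1, 3}
read y: {}
The reachable set is empty and stays empty for the remaining 5 symbols.
Reachable ∩ accepting = {} — empty.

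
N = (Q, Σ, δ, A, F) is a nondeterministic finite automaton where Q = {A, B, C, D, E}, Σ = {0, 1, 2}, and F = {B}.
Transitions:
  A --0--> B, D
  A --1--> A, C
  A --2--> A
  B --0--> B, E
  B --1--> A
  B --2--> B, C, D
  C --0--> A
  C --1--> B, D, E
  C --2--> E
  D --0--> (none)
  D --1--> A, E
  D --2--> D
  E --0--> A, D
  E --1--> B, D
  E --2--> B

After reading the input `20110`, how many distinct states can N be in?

Start: {A}
read 2: {A}
read 0: {B, D}
read 1: {A, E}
read 1: {A, B, C, D}
read 0: {A, B, D, E}
Final reachable set {A, B, D, E} has 4 states.

4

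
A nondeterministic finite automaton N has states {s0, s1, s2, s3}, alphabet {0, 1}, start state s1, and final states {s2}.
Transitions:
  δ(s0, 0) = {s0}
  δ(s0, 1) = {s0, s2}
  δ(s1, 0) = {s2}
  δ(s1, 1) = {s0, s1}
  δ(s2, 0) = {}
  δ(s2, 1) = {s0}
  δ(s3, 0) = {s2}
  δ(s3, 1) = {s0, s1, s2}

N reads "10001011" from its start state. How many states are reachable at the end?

Start: {s1}
read 1: {s0, s1}
read 0: {s0, s2}
read 0: {s0}
read 0: {s0}
read 1: {s0, s2}
read 0: {s0}
read 1: {s0, s2}
read 1: {s0, s2}
Final reachable set {s0, s2} has 2 states.

2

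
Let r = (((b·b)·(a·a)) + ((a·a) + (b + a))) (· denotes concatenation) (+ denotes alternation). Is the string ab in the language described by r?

Neither ((b·b)·(a·a)) nor ((a·a)+(b+a)) matches ab.

no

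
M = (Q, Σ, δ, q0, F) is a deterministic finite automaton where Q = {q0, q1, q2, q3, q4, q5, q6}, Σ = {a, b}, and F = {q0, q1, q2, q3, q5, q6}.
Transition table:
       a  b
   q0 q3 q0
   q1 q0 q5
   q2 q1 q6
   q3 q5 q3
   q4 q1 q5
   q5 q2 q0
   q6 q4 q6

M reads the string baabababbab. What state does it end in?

q0 --b--> q0
q0 --a--> q3
q3 --a--> q5
q5 --b--> q0
q0 --a--> q3
q3 --b--> q3
q3 --a--> q5
q5 --b--> q0
q0 --b--> q0
q0 --a--> q3
q3 --b--> q3

q3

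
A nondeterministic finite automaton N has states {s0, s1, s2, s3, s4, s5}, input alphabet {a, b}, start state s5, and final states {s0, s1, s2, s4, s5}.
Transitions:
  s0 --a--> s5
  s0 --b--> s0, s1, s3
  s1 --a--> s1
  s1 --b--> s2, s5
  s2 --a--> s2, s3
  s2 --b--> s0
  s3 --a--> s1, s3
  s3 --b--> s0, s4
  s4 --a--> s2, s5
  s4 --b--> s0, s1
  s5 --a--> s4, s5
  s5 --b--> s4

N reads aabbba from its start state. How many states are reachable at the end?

Start: {s5}
read a: {s4, s5}
read a: {s2, s4, s5}
read b: {s0, s1, s4}
read b: {s0, s1, s2, s3, s5}
read b: {s0, s1, s2, s3, s4, s5}
read a: {s1, s2, s3, s4, s5}
Final reachable set {s1, s2, s3, s4, s5} has 5 states.

5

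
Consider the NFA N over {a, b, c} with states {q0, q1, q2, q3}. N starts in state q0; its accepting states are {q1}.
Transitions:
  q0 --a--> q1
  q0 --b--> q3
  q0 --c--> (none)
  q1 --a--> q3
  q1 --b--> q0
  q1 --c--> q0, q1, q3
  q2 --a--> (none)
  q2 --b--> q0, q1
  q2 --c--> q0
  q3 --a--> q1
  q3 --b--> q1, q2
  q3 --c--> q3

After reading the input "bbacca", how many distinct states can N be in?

Start: {q0}
read b: {q3}
read b: {q1, q2}
read a: {q3}
read c: {q3}
read c: {q3}
read a: {q1}
Final reachable set {q1} has 1 state.

1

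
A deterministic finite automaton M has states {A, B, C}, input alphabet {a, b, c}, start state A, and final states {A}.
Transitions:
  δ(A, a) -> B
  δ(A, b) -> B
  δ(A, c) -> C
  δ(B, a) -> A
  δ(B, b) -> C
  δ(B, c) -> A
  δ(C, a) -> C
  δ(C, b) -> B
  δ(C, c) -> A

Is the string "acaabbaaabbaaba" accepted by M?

A --a--> B
B --c--> A
A --a--> B
B --a--> A
A --b--> B
B --b--> C
C --a--> C
C --a--> C
C --a--> C
C --b--> B
B --b--> C
C --a--> C
C --a--> C
C --b--> B
B --a--> A
End in state A, which is an accepting state.

accepted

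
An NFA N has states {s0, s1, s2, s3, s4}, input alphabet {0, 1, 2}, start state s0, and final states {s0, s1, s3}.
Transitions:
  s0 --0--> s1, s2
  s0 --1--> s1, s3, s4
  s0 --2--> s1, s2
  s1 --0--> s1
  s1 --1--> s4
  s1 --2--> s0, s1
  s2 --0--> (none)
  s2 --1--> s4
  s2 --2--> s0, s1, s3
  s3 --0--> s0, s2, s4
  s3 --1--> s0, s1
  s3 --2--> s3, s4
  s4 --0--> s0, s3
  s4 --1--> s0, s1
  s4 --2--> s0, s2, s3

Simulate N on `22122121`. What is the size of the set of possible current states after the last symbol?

4

Start: {s0}
read 2: {s1, s2}
read 2: {s0, s1, s3}
read 1: {s0, s1, s3, s4}
read 2: {s0, s1, s2, s3, s4}
read 2: {s0, s1, s2, s3, s4}
read 1: {s0, s1, s3, s4}
read 2: {s0, s1, s2, s3, s4}
read 1: {s0, s1, s3, s4}
Final reachable set {s0, s1, s3, s4} has 4 states.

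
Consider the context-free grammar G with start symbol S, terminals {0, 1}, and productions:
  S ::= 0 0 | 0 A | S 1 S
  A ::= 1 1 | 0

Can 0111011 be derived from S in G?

yes

S ⇒ S1S ⇒ 0A1S ⇒ 0111S ⇒ 01110A ⇒ 0111011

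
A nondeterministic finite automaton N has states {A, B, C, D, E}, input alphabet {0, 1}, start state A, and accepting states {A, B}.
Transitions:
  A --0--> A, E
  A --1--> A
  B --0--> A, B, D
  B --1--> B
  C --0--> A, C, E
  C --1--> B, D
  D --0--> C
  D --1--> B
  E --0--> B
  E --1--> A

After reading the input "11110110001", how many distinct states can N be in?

Start: {A}
read 1: {A}
read 1: {A}
read 1: {A}
read 1: {A}
read 0: {A, E}
read 1: {A}
read 1: {A}
read 0: {A, E}
read 0: {A, B, E}
read 0: {A, B, D, E}
read 1: {A, B}
Final reachable set {A, B} has 2 states.

2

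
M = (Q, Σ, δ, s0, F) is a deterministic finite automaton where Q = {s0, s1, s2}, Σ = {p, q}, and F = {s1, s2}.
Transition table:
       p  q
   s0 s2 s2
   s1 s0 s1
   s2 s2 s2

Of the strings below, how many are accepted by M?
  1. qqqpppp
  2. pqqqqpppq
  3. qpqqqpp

qqqpppp: accepted
pqqqqpppq: accepted
qpqqqpp: accepted

3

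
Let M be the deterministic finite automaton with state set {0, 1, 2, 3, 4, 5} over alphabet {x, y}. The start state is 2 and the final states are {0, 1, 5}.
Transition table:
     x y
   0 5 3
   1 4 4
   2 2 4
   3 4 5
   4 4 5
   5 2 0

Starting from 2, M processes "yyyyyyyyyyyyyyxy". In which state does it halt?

4

2 --y--> 4
4 --y--> 5
5 --y--> 0
0 --y--> 3
3 --y--> 5
5 --y--> 0
0 --y--> 3
3 --y--> 5
5 --y--> 0
0 --y--> 3
3 --y--> 5
5 --y--> 0
0 --y--> 3
3 --y--> 5
5 --x--> 2
2 --y--> 4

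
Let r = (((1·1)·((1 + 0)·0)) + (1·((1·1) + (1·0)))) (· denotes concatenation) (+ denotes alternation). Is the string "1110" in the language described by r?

The left alternative ((1·1)·((1+0)·0)) matches 1110.

yes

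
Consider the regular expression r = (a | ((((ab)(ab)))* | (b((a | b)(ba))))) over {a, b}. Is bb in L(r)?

no

Neither a nor ((((ab)(ab)))*|(b((a|b)(ba)))) matches bb.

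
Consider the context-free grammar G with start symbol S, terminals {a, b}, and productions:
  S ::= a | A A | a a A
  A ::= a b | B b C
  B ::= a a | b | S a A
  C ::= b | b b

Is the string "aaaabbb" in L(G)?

yes

S ⇒ aaA ⇒ aaBbC ⇒ aaaabC ⇒ aaaabbb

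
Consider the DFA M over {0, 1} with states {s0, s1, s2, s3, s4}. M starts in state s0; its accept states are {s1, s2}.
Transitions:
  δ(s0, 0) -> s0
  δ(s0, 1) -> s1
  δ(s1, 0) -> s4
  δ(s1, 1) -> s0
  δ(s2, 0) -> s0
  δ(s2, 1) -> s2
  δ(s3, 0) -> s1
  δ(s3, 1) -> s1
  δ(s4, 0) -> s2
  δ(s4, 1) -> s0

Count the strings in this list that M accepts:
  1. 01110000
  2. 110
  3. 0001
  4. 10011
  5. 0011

2

01110000: rejected
110: rejected
0001: accepted
10011: accepted
0011: rejected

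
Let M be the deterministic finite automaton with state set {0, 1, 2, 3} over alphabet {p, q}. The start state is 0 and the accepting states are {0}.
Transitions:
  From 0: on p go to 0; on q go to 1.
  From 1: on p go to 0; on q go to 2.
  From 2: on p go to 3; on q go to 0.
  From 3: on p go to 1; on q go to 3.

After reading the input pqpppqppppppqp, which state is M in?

0

0 --p--> 0
0 --q--> 1
1 --p--> 0
0 --p--> 0
0 --p--> 0
0 --q--> 1
1 --p--> 0
0 --p--> 0
0 --p--> 0
0 --p--> 0
0 --p--> 0
0 --p--> 0
0 --q--> 1
1 --p--> 0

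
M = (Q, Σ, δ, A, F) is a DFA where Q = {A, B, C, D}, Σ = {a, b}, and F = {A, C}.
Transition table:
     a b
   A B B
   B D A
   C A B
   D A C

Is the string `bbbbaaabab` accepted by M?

accepted

A --b--> B
B --b--> A
A --b--> B
B --b--> A
A --a--> B
B --a--> D
D --a--> A
A --b--> B
B --a--> D
D --b--> C
End in state C, which is an accepting state.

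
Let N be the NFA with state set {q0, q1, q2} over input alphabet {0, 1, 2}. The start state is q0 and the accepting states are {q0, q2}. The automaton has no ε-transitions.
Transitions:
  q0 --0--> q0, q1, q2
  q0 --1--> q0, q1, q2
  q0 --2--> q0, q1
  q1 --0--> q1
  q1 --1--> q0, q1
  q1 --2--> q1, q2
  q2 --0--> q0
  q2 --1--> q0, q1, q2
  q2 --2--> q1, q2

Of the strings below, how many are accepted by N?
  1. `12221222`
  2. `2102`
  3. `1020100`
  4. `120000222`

4

`12221222`: accepted
`2102`: accepted
`1020100`: accepted
`120000222`: accepted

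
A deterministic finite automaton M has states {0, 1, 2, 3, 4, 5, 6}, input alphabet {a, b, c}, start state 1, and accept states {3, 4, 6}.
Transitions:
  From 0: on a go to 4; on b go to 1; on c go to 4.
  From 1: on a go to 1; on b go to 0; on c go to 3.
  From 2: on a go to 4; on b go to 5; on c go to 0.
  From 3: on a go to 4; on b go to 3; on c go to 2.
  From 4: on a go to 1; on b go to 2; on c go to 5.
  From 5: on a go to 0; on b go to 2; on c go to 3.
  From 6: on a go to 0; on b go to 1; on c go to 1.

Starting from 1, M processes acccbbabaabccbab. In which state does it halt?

2

1 --a--> 1
1 --c--> 3
3 --c--> 2
2 --c--> 0
0 --b--> 1
1 --b--> 0
0 --a--> 4
4 --b--> 2
2 --a--> 4
4 --a--> 1
1 --b--> 0
0 --c--> 4
4 --c--> 5
5 --b--> 2
2 --a--> 4
4 --b--> 2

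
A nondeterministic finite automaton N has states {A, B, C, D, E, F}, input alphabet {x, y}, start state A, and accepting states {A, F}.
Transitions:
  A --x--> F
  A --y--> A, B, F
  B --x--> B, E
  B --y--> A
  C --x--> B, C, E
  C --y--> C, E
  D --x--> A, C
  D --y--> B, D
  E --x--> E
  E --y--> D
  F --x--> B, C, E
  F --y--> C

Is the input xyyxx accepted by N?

rejected

Start: {A}
read x: {F}
read y: {C}
read y: {C, E}
read x: {B, C, E}
read x: {B, C, E}
Reachable ∩ accepting = {} — empty.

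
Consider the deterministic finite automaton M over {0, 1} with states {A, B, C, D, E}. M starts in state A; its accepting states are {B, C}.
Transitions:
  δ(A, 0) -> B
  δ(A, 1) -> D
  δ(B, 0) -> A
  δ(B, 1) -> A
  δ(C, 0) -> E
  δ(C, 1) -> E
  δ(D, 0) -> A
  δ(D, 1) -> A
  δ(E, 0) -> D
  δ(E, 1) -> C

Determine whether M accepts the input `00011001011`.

rejected

A --0--> B
B --0--> A
A --0--> B
B --1--> A
A --1--> D
D --0--> A
A --0--> B
B --1--> A
A --0--> B
B --1--> A
A --1--> D
End in state D, which is not an accepting state.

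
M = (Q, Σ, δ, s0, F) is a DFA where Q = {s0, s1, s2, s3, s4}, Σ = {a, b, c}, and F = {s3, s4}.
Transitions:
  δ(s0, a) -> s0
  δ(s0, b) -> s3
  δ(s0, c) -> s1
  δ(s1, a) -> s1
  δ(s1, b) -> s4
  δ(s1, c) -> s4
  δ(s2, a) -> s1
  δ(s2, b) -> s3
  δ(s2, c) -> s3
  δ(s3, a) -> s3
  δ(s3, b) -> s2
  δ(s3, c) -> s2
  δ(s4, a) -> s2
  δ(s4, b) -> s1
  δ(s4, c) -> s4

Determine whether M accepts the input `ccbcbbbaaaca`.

s0 --c--> s1
s1 --c--> s4
s4 --b--> s1
s1 --c--> s4
s4 --b--> s1
s1 --b--> s4
s4 --b--> s1
s1 --a--> s1
s1 --a--> s1
s1 --a--> s1
s1 --c--> s4
s4 --a--> s2
End in state s2, which is not an accepting state.

rejected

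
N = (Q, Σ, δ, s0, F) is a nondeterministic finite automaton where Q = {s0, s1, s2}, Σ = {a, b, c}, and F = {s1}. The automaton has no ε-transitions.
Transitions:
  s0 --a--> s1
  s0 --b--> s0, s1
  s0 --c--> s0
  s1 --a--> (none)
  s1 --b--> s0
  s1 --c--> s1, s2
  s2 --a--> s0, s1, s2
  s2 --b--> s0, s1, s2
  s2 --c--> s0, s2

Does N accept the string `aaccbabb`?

rejected

Start: {s0}
read a: {s1}
read a: {}
The reachable set is empty and stays empty for the remaining 6 symbols.
Reachable ∩ accepting = {} — empty.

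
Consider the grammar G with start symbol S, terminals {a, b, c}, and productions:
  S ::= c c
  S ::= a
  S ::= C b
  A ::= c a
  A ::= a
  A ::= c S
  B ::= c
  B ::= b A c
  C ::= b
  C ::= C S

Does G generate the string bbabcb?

no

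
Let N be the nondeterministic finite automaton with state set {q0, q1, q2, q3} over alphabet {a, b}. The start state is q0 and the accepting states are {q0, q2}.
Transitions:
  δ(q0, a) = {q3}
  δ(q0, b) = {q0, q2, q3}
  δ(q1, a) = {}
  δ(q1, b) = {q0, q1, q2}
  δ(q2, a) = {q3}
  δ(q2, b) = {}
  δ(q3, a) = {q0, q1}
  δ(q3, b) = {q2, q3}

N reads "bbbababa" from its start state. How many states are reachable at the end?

3

Start: {q0}
read b: {q0, q2, q3}
read b: {q0, q2, q3}
read b: {q0, q2, q3}
read a: {q0, q1, q3}
read b: {q0, q1, q2, q3}
read a: {q0, q1, q3}
read b: {q0, q1, q2, q3}
read a: {q0, q1, q3}
Final reachable set {q0, q1, q3} has 3 states.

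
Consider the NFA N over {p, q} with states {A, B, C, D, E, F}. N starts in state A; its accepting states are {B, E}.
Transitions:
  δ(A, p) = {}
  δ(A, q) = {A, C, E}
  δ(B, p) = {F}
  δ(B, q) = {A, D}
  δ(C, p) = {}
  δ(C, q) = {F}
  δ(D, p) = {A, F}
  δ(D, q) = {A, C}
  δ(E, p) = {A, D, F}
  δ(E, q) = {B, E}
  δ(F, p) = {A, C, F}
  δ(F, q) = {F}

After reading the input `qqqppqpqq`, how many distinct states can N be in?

Start: {A}
read q: {A, C, E}
read q: {A, B, C, E, F}
read q: {A, B, C, D, E, F}
read p: {A, C, D, F}
read p: {A, C, F}
read q: {A, C, E, F}
read p: {A, C, D, F}
read q: {A, C, E, F}
read q: {A, B, C, E, F}
Final reachable set {A, B, C, E, F} has 5 states.

5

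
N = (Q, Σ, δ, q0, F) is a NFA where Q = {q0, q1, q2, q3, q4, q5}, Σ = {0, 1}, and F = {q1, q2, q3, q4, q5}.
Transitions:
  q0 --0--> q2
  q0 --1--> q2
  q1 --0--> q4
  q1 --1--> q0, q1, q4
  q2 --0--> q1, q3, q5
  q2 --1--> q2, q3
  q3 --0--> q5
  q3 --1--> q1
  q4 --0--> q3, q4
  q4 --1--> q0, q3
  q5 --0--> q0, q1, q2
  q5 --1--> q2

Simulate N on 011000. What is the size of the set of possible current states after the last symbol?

6

Start: {q0}
read 0: {q2}
read 1: {q2, q3}
read 1: {q1, q2, q3}
read 0: {q1, q3, q4, q5}
read 0: {q0, q1, q2, q3, q4, q5}
read 0: {q0, q1, q2, q3, q4, q5}
Final reachable set {q0, q1, q2, q3, q4, q5} has 6 states.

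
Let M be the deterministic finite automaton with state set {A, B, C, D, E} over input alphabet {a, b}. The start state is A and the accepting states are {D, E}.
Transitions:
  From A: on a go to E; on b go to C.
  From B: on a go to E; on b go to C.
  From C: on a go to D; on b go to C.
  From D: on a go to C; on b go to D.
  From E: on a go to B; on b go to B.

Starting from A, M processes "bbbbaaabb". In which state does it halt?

D

A --b--> C
C --b--> C
C --b--> C
C --b--> C
C --a--> D
D --a--> C
C --a--> D
D --b--> D
D --b--> D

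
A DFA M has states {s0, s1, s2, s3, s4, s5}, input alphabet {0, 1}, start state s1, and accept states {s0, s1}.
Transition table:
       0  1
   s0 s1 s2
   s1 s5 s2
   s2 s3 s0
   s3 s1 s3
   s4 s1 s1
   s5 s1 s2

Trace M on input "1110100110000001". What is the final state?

s2

s1 --1--> s2
s2 --1--> s0
s0 --1--> s2
s2 --0--> s3
s3 --1--> s3
s3 --0--> s1
s1 --0--> s5
s5 --1--> s2
s2 --1--> s0
s0 --0--> s1
s1 --0--> s5
s5 --0--> s1
s1 --0--> s5
s5 --0--> s1
s1 --0--> s5
s5 --1--> s2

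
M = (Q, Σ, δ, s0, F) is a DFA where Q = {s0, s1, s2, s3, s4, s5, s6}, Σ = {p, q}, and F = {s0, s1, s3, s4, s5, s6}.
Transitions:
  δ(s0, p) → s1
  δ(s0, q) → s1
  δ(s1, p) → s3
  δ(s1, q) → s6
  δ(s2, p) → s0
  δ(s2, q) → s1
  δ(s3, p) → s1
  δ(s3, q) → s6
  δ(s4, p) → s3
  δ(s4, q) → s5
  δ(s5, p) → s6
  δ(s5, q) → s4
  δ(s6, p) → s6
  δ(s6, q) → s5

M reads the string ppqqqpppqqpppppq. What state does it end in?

s0 --p--> s1
s1 --p--> s3
s3 --q--> s6
s6 --q--> s5
s5 --q--> s4
s4 --p--> s3
s3 --p--> s1
s1 --p--> s3
s3 --q--> s6
s6 --q--> s5
s5 --p--> s6
s6 --p--> s6
s6 --p--> s6
s6 --p--> s6
s6 --p--> s6
s6 --q--> s5

s5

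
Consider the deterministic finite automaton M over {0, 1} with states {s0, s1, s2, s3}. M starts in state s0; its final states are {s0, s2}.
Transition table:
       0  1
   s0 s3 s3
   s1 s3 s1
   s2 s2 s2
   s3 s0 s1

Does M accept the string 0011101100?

s0 --0--> s3
s3 --0--> s0
s0 --1--> s3
s3 --1--> s1
s1 --1--> s1
s1 --0--> s3
s3 --1--> s1
s1 --1--> s1
s1 --0--> s3
s3 --0--> s0
End in state s0, which is an accepting state.

accepted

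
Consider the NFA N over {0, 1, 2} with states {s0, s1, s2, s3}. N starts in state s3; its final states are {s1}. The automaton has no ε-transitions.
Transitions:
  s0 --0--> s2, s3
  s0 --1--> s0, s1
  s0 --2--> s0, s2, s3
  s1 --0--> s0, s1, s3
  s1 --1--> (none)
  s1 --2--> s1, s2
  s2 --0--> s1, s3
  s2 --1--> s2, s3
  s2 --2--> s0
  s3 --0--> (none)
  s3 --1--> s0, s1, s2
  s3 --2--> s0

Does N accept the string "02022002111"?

Start: {s3}
read 0: {}
The reachable set is empty and stays empty for the remaining 10 symbols.
Reachable ∩ accepting = {} — empty.

rejected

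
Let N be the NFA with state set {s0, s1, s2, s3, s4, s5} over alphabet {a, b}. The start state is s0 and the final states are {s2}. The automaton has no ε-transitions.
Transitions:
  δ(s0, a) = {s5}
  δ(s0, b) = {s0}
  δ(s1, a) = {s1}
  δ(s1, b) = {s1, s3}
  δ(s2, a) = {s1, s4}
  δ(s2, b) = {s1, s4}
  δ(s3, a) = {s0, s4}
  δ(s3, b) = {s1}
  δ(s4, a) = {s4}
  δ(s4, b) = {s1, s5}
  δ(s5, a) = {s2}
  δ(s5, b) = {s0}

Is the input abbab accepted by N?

Start: {s0}
read a: {s5}
read b: {s0}
read b: {s0}
read a: {s5}
read b: {s0}
Reachable ∩ accepting = {} — empty.

rejected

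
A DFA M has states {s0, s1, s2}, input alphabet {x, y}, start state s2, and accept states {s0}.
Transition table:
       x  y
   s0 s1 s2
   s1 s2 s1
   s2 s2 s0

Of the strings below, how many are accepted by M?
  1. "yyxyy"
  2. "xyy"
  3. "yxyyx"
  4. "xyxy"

"yyxyy": rejected
"xyy": rejected
"yxyyx": rejected
"xyxy": rejected

0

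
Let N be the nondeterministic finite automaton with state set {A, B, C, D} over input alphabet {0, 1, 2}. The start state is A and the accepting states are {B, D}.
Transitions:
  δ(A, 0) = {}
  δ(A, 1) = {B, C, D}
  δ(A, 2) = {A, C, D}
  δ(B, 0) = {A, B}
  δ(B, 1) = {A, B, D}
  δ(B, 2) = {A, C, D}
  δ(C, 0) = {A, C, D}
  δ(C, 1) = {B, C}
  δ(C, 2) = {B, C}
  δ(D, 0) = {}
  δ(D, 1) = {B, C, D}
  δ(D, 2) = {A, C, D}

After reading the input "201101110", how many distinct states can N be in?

Start: {A}
read 2: {A, C, D}
read 0: {A, C, D}
read 1: {B, C, D}
read 1: {A, B, C, D}
read 0: {A, B, C, D}
read 1: {A, B, C, D}
read 1: {A, B, C, D}
read 1: {A, B, C, D}
read 0: {A, B, C, D}
Final reachable set {A, B, C, D} has 4 states.

4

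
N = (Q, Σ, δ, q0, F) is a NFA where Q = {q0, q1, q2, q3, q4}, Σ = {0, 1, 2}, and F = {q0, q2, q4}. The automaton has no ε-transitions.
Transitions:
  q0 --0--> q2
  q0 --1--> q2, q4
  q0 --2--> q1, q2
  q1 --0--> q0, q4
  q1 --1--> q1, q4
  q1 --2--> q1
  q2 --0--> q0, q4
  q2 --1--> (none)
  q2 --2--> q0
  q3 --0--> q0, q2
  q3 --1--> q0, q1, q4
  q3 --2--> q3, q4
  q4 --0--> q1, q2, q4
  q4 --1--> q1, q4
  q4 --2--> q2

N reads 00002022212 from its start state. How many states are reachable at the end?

3

Start: {q0}
read 0: {q2}
read 0: {q0, q4}
read 0: {q1, q2, q4}
read 0: {q0, q1, q2, q4}
read 2: {q0, q1, q2}
read 0: {q0, q2, q4}
read 2: {q0, q1, q2}
read 2: {q0, q1, q2}
read 2: {q0, q1, q2}
read 1: {q1, q2, q4}
read 2: {q0, q1, q2}
Final reachable set {q0, q1, q2} has 3 states.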